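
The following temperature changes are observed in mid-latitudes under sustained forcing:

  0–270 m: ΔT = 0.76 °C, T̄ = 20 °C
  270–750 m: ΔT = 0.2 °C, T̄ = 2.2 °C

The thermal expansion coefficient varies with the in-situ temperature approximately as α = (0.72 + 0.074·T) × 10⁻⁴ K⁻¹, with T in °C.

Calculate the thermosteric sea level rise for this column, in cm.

Layer 1: α = (0.72 + 0.074×20)×10⁻⁴ = 2.2×10⁻⁴ K⁻¹
Layer 2: α = (0.72 + 0.074×2.2)×10⁻⁴ = 0.8828×10⁻⁴ K⁻¹
2.2×10⁻⁴ × 0.76 × 270 = 0.045144 m
Layer 2: 0.2 × 480 × 0.8828×10⁻⁴ = 0.00847488 m
Δh = 0.045144 + 0.00847488 = 0.05361888 m ≈ 5.36 cm

5.36 cm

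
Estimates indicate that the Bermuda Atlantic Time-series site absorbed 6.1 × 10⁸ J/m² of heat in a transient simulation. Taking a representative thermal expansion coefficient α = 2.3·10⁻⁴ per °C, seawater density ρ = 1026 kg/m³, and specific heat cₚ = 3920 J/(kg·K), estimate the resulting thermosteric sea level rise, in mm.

Δh = 34.9 mm

Δh = αQ/(ρcₚ) = 2.3×10⁻⁴ × 6.1×10⁸ / (1026 × 3920) ≈ 0.034884 m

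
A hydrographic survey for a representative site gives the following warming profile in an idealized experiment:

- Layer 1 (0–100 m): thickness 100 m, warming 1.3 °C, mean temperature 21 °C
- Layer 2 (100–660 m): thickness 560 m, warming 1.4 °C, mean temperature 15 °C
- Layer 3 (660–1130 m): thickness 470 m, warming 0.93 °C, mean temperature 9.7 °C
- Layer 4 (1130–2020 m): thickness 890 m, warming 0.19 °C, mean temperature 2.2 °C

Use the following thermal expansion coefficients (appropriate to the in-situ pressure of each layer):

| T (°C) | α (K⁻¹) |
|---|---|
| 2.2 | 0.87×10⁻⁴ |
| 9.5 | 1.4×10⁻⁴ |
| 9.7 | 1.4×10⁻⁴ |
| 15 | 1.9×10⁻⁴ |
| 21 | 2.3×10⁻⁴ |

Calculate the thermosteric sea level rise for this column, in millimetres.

Δh = 255 mm

Layer 1 at 21 °C → α = 2.3×10⁻⁴ K⁻¹
Layer 2 at 15 °C → α = 1.9×10⁻⁴ K⁻¹
Layer 3 at 9.7 °C → α = 1.4×10⁻⁴ K⁻¹
Layer 4 at 2.2 °C → α = 0.87×10⁻⁴ K⁻¹
Layer 1: 1.3 × 100 × 2.3×10⁻⁴ = 0.02990 m
1.9×10⁻⁴ × 560 × 1.4 = 0.14896 m
Layer 3: 470 × 1.4×10⁻⁴ × 0.93 = 0.061194 m
0.19 × 0.87×10⁻⁴ × 890 = 0.0147117 m
Δh = 0.02990 + 0.14896 + 0.061194 + 0.0147117 = 0.2547657 m ≈ 255 mm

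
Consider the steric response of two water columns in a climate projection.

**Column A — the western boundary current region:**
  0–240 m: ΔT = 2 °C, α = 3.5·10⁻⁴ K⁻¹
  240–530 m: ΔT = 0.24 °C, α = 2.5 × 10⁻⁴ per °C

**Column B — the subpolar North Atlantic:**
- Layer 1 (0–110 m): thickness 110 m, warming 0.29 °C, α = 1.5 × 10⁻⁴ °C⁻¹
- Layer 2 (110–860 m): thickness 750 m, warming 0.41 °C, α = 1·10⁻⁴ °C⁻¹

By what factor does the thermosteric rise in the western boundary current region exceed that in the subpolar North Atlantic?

A Layer 1: 3.5×10⁻⁴ × 2 × 240 = 0.16800 m
A 240–530 m: 290 × 2.5×10⁻⁴ × 0.24 = 0.01740 m
A total: 0.18540 m
B 0–110 m: 1.5×10⁻⁴ × 0.29 × 110 = 0.004785 m
B Layer 2: 750 × 1×10⁻⁴ × 0.41 = 0.03075 m
B total: 0.035535 m
Ratio: 0.18540 / 0.035535 ≈ 5.217

a factor of 5.2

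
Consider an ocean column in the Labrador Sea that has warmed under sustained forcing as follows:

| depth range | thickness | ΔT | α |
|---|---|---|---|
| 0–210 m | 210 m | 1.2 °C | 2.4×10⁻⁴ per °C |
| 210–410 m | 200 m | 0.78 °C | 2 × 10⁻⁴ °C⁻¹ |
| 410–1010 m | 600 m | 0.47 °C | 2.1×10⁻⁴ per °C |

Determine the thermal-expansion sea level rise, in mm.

210 × 1.2 × 2.4×10⁻⁴ = 0.06048 m
210–410 m: 200 × 0.78 × 2×10⁻⁴ = 0.03120 m
2.1×10⁻⁴ × 600 × 0.47 = 0.05922 m
Δh = 0.06048 + 0.03120 + 0.05922 = 0.15090 m

Δh ≈ 150 mm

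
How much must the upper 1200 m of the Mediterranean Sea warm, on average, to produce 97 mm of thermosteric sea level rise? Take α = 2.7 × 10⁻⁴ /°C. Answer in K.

ΔT = Δh/(αH) = 0.097 / (2.7×10⁻⁴ × 1200) ≈ 0.2994 K

0.30 K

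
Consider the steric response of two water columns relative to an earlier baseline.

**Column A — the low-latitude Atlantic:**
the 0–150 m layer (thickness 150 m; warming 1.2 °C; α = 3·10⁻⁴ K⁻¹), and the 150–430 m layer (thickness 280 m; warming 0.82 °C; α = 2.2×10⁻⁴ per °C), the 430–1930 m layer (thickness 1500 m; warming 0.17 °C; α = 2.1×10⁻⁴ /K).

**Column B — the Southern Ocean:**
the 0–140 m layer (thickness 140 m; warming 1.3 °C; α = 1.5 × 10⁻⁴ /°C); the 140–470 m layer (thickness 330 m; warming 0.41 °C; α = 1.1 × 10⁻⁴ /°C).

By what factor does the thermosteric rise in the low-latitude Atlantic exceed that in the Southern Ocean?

A Layer 1: 150 × 1.2 × 3×10⁻⁴ = 0.05400 m
A Layer 2: 280 × 2.2×10⁻⁴ × 0.82 = 0.050512 m
A 1500 × 0.17 × 2.1×10⁻⁴ = 0.05355 m
A total: 0.158062 m
B 140 × 1.5×10⁻⁴ × 1.3 = 0.02730 m
B 0.41 × 330 × 1.1×10⁻⁴ = 0.014883 m
B total: 0.042183 m
Ratio: 0.158062 / 0.042183 ≈ 3.747

3.75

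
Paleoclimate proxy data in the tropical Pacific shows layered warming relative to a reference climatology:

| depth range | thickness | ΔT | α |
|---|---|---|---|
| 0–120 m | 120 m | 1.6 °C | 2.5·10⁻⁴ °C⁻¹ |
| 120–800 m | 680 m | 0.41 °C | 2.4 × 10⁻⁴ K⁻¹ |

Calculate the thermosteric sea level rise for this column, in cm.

1.6 × 2.5×10⁻⁴ × 120 = 0.04800 m
120–800 m: 2.4×10⁻⁴ × 0.41 × 680 = 0.066912 m
Δh = 0.04800 + 0.066912 = 0.114912 m

about 11 cm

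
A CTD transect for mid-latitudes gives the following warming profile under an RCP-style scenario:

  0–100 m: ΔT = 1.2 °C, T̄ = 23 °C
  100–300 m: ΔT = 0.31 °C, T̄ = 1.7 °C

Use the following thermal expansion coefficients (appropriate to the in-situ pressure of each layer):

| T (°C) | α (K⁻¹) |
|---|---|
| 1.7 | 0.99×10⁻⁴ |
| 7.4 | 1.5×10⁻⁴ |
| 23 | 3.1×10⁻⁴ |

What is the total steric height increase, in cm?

about 4.33 cm

Layer 1 at 23 °C → α = 3.1×10⁻⁴ K⁻¹
Layer 2 at 1.7 °C → α = 0.99×10⁻⁴ K⁻¹
0–100 m: 100 × 1.2 × 3.1×10⁻⁴ = 0.03720 m
Layer 2: 0.99×10⁻⁴ × 0.31 × 200 = 0.006138 m
Δh = 0.03720 + 0.006138 = 0.043338 m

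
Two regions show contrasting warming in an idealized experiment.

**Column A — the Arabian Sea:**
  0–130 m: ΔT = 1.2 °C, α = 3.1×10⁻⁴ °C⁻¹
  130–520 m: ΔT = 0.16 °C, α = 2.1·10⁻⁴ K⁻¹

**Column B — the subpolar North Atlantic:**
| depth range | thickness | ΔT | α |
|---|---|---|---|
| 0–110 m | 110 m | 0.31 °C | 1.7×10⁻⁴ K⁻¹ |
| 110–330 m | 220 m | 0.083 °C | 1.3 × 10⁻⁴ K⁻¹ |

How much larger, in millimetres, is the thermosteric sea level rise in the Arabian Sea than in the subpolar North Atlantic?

53.3 mm

A 0–130 m: 1.2 × 130 × 3.1×10⁻⁴ = 0.04836 m
A 130–520 m: 390 × 2.1×10⁻⁴ × 0.16 = 0.013104 m
A total: 0.061464 m
B Layer 1: 0.31 × 110 × 1.7×10⁻⁴ = 0.005797 m
B Layer 2: 220 × 0.083 × 1.3×10⁻⁴ = 0.0023738 m
B total: 0.0081708 m
Difference: 0.061464 − 0.0081708 = 0.0532932 m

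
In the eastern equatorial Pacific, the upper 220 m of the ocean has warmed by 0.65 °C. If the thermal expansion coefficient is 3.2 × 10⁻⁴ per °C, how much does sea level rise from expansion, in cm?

Δh = αΔT·H = 3.2×10⁻⁴ × 0.65 × 220 = 0.04576 m

4.58 cm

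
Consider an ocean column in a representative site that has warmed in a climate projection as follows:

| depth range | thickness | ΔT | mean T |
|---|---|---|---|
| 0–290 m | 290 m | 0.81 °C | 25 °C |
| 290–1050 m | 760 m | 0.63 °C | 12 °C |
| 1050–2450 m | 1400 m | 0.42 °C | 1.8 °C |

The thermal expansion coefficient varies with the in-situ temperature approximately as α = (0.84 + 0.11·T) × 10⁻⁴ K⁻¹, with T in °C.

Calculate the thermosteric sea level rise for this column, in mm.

249 mm

Layer 1: α = (0.84 + 0.11×25)×10⁻⁴ = 3.59×10⁻⁴ K⁻¹
Layer 2: α = (0.84 + 0.11×12)×10⁻⁴ = 2.16×10⁻⁴ K⁻¹
Layer 3: α = (0.84 + 0.11×1.8)×10⁻⁴ = 1.038×10⁻⁴ K⁻¹
0–290 m: 3.59×10⁻⁴ × 0.81 × 290 = 0.0843291 m
290–1050 m: 760 × 0.63 × 2.16×10⁻⁴ = 0.1034208 m
1.038×10⁻⁴ × 0.42 × 1400 = 0.0610344 m
Δh = 0.0843291 + 0.1034208 + 0.0610344 = 0.2487843 m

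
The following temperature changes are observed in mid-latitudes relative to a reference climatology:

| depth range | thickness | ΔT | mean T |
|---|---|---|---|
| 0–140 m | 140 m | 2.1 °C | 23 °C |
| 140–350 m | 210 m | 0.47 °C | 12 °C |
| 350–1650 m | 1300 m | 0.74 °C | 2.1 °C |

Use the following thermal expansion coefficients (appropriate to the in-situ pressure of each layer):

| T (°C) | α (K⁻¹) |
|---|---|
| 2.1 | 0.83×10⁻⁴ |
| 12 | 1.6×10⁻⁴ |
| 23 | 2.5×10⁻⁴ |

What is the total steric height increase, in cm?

Layer 1 at 23 °C → α = 2.5×10⁻⁴ K⁻¹
Layer 2 at 12 °C → α = 1.6×10⁻⁴ K⁻¹
Layer 3 at 2.1 °C → α = 0.83×10⁻⁴ K⁻¹
Layer 1: 2.5×10⁻⁴ × 140 × 2.1 = 0.07350 m
Layer 2: 0.47 × 1.6×10⁻⁴ × 210 = 0.015792 m
Layer 3: 0.74 × 0.83×10⁻⁴ × 1300 = 0.079846 m
Δh = 0.07350 + 0.015792 + 0.079846 = 0.169138 m ≈ 17 cm

Δh = 17 cm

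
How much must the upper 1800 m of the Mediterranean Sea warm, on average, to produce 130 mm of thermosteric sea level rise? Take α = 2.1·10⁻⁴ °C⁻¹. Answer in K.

0.34 K

ΔT = Δh/(αH) = 0.13 / (2.1×10⁻⁴ × 1800) ≈ 0.3439 K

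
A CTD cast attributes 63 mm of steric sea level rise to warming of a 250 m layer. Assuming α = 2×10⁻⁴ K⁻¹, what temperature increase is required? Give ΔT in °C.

ΔT ≈ 1.26 °C

ΔT = Δh/(αH) = 0.063 / (2×10⁻⁴ × 250) = 1.260 °C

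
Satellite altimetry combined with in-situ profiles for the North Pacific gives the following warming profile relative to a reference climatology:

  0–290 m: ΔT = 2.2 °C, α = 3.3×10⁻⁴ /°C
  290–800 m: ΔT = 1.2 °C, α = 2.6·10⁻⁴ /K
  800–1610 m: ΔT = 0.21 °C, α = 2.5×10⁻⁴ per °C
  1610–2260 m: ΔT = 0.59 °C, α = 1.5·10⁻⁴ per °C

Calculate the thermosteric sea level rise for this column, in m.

0–290 m: 2.2 × 3.3×10⁻⁴ × 290 = 0.21054 m
1.2 × 2.6×10⁻⁴ × 510 = 0.15912 m
800–1610 m: 0.21 × 2.5×10⁻⁴ × 810 = 0.042525 m
0.59 × 1.5×10⁻⁴ × 650 = 0.057525 m
Δh = 0.21054 + 0.15912 + 0.042525 + 0.057525 = 0.46971 m ≈ 0.470 m

Δh = 0.470 m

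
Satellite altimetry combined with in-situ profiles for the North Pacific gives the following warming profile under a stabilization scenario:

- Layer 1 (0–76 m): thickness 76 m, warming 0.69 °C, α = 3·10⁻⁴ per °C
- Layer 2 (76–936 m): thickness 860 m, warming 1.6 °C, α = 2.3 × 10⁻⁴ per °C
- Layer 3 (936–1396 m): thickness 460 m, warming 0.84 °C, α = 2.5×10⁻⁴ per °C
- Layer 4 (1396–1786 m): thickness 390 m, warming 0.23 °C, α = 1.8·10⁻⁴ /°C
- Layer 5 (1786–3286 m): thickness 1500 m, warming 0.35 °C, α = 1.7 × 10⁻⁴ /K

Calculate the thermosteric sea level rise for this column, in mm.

530 mm

0–76 m: 3×10⁻⁴ × 0.69 × 76 = 0.015732 m
Layer 2: 1.6 × 2.3×10⁻⁴ × 860 = 0.31648 m
2.5×10⁻⁴ × 460 × 0.84 = 0.09660 m
390 × 0.23 × 1.8×10⁻⁴ = 0.016146 m
Layer 5: 1.7×10⁻⁴ × 0.35 × 1500 = 0.08925 m
Δh = 0.015732 + 0.31648 + 0.09660 + 0.016146 + 0.08925 = 0.534208 m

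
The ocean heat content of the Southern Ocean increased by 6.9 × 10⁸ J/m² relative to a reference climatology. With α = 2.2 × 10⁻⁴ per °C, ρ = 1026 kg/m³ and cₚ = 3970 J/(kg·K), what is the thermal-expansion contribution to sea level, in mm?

Δh = αQ/(ρcₚ) = 2.2×10⁻⁴ × 6.9×10⁸ / (1026 × 3970) ≈ 0.037268 m

about 37.3 mm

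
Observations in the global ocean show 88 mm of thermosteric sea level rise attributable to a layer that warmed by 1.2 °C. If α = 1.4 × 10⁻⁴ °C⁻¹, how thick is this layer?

H = Δh/(αΔT) = 0.088 / (1.4×10⁻⁴ × 1.2) ≈ 523.8 m

about 524 m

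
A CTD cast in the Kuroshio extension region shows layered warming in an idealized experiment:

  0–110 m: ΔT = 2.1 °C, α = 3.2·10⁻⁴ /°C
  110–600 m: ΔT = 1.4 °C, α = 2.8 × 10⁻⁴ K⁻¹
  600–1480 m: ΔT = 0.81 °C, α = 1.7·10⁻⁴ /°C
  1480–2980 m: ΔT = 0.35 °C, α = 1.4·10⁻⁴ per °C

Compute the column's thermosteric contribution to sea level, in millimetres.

Layer 1: 110 × 3.2×10⁻⁴ × 2.1 = 0.07392 m
2.8×10⁻⁴ × 1.4 × 490 = 0.19208 m
Layer 3: 880 × 1.7×10⁻⁴ × 0.81 = 0.121176 m
1480–2980 m: 1.4×10⁻⁴ × 1500 × 0.35 = 0.07350 m
Δh = 0.07392 + 0.19208 + 0.121176 + 0.07350 = 0.460676 m ≈ 461 mm

about 461 mm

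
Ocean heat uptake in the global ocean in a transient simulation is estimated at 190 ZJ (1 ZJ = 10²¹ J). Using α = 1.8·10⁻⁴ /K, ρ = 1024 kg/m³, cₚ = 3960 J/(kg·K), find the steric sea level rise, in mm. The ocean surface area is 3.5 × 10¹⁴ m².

about 24 mm

Per unit area: Q = 190×10²¹ / (3.5×10¹⁴) ≈ 5.429×10⁸ J/m²
Δh = αQ/(ρcₚ) = 1.8×10⁻⁴ × 5.429×10⁸ / (1024 × 3960) ≈ 0.024099 m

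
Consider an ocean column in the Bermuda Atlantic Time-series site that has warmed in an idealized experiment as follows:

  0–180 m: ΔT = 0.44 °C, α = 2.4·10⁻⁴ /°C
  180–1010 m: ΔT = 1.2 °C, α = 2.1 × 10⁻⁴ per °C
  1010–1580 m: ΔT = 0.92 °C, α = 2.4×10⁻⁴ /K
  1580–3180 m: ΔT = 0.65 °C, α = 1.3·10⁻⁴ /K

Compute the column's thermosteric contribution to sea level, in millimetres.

489 mm

Layer 1: 180 × 2.4×10⁻⁴ × 0.44 = 0.019008 m
180–1010 m: 830 × 2.1×10⁻⁴ × 1.2 = 0.20916 m
2.4×10⁻⁴ × 570 × 0.92 = 0.125856 m
Layer 4: 1600 × 1.3×10⁻⁴ × 0.65 = 0.13520 m
Δh = 0.019008 + 0.20916 + 0.125856 + 0.13520 = 0.489224 m ≈ 489 mm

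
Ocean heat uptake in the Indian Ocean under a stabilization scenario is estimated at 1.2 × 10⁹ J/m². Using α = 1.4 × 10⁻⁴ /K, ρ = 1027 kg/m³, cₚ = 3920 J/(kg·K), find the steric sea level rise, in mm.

Δh = αQ/(ρcₚ) = 1.4×10⁻⁴ × 1.2×10⁹ / (1027 × 3920) ≈ 0.04173 m

41.7 mm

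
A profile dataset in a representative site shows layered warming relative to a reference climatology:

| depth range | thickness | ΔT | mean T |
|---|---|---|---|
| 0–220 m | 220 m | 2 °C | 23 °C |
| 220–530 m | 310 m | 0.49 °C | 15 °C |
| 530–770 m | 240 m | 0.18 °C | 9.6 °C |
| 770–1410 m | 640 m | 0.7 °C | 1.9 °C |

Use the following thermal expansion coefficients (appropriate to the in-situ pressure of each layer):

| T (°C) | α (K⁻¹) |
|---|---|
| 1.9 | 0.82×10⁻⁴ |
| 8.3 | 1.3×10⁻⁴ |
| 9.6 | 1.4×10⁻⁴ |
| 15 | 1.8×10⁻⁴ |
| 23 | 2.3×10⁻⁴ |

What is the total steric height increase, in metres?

Δh ≈ 0.171 m

Layer 1 at 23 °C → α = 2.3×10⁻⁴ K⁻¹
Layer 2 at 15 °C → α = 1.8×10⁻⁴ K⁻¹
Layer 3 at 9.6 °C → α = 1.4×10⁻⁴ K⁻¹
Layer 4 at 1.9 °C → α = 0.82×10⁻⁴ K⁻¹
2.3×10⁻⁴ × 220 × 2 = 0.10120 m
220–530 m: 310 × 1.8×10⁻⁴ × 0.49 = 0.027342 m
1.4×10⁻⁴ × 240 × 0.18 = 0.006048 m
Layer 4: 0.82×10⁻⁴ × 640 × 0.7 = 0.036736 m
Δh = 0.10120 + 0.027342 + 0.006048 + 0.036736 = 0.171326 m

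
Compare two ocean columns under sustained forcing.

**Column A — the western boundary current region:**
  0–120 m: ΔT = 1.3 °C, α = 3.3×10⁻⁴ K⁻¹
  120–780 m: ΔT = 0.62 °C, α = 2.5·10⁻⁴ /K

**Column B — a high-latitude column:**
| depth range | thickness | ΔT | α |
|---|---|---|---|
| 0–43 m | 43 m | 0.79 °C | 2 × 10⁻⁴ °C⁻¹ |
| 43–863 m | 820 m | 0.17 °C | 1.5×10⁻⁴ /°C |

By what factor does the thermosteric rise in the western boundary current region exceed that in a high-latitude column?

≈ 5.55×

A 3.3×10⁻⁴ × 120 × 1.3 = 0.05148 m
A 120–780 m: 0.62 × 2.5×10⁻⁴ × 660 = 0.10230 m
A total: 0.15378 m
B 0–43 m: 43 × 2×10⁻⁴ × 0.79 = 0.006794 m
B Layer 2: 820 × 0.17 × 1.5×10⁻⁴ = 0.02091 m
B total: 0.027704 m
Ratio: 0.15378 / 0.027704 ≈ 5.551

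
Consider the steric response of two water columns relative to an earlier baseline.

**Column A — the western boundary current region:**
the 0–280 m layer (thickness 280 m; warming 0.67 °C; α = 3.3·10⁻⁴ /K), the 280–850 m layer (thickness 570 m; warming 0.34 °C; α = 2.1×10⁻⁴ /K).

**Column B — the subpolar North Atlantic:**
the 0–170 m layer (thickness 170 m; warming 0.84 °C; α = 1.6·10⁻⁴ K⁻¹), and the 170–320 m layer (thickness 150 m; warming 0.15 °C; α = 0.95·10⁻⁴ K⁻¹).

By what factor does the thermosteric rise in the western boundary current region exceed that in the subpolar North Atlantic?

≈ 4.1×

A 3.3×10⁻⁴ × 280 × 0.67 = 0.061908 m
A 570 × 2.1×10⁻⁴ × 0.34 = 0.040698 m
A total: 0.102606 m
B 1.6×10⁻⁴ × 0.84 × 170 = 0.022848 m
B Layer 2: 150 × 0.95×10⁻⁴ × 0.15 = 0.0021375 m
B total: 0.0249855 m
Ratio: 0.102606 / 0.0249855 ≈ 4.107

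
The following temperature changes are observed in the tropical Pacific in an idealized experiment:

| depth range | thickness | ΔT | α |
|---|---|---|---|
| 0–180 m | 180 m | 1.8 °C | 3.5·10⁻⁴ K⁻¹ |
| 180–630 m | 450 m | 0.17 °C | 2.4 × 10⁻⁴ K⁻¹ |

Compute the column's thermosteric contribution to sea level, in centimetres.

13 cm

0–180 m: 180 × 1.8 × 3.5×10⁻⁴ = 0.11340 m
450 × 2.4×10⁻⁴ × 0.17 = 0.01836 m
Δh = 0.11340 + 0.01836 = 0.13176 m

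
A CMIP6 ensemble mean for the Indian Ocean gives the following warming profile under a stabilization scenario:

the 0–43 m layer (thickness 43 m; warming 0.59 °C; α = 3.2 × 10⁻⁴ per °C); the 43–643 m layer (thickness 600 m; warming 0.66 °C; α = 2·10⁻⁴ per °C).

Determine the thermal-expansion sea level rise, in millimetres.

Layer 1: 0.59 × 3.2×10⁻⁴ × 43 = 0.0081184 m
600 × 0.66 × 2×10⁻⁴ = 0.07920 m
Δh = 0.0081184 + 0.07920 = 0.0873184 m

Δh ≈ 87.3 mm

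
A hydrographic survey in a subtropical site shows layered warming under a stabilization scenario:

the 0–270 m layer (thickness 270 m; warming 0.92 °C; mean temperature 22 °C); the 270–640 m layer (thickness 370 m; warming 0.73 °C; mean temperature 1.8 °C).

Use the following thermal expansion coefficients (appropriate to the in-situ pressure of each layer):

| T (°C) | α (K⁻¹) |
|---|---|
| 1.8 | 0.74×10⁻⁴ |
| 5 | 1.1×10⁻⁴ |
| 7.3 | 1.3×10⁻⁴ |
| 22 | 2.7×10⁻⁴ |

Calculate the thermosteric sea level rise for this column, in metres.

Δh ≈ 0.0871 m

Layer 1 at 22 °C → α = 2.7×10⁻⁴ K⁻¹
Layer 2 at 1.8 °C → α = 0.74×10⁻⁴ K⁻¹
Layer 1: 2.7×10⁻⁴ × 0.92 × 270 = 0.067068 m
0.74×10⁻⁴ × 0.73 × 370 = 0.0199874 m
Δh = 0.067068 + 0.0199874 = 0.0870554 m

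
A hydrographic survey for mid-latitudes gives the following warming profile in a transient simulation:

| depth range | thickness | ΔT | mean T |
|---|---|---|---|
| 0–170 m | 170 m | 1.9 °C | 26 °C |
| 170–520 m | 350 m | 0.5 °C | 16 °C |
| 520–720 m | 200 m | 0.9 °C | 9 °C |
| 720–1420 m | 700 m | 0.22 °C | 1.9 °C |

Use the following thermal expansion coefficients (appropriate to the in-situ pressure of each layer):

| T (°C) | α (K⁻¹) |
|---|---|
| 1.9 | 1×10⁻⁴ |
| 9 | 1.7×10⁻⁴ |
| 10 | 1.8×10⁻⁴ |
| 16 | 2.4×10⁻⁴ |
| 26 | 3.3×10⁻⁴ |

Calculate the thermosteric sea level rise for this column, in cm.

Δh ≈ 19.5 cm

Layer 1 at 26 °C → α = 3.3×10⁻⁴ K⁻¹
Layer 2 at 16 °C → α = 2.4×10⁻⁴ K⁻¹
Layer 3 at 9 °C → α = 1.7×10⁻⁴ K⁻¹
Layer 4 at 1.9 °C → α = 1×10⁻⁴ K⁻¹
Layer 1: 3.3×10⁻⁴ × 170 × 1.9 = 0.10659 m
2.4×10⁻⁴ × 350 × 0.5 = 0.04200 m
200 × 0.9 × 1.7×10⁻⁴ = 0.03060 m
Layer 4: 1×10⁻⁴ × 0.22 × 700 = 0.01540 m
Δh = 0.10659 + 0.04200 + 0.03060 + 0.01540 = 0.19459 m ≈ 19.5 cm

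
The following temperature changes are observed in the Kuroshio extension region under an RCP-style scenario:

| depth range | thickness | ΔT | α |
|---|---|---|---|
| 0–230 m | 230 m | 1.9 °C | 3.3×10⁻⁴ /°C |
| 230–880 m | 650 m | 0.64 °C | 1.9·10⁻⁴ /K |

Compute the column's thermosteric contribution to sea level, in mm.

Layer 1: 1.9 × 230 × 3.3×10⁻⁴ = 0.14421 m
Layer 2: 1.9×10⁻⁴ × 650 × 0.64 = 0.07904 m
Δh = 0.14421 + 0.07904 = 0.22325 m

Δh = 223 mm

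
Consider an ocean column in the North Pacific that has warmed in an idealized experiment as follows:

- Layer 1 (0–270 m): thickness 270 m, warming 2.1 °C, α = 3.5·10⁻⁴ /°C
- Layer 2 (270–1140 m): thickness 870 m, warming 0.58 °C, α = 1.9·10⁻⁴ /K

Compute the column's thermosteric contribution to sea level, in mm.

290 mm

0–270 m: 270 × 3.5×10⁻⁴ × 2.1 = 0.19845 m
1.9×10⁻⁴ × 0.58 × 870 = 0.095874 m
Δh = 0.19845 + 0.095874 = 0.294324 m ≈ 290 mm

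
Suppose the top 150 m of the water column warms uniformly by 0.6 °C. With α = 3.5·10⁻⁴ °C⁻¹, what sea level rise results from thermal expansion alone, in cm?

Δh = αΔT·H = 3.5×10⁻⁴ × 0.6 × 150 = 0.03150 m

3.15 cm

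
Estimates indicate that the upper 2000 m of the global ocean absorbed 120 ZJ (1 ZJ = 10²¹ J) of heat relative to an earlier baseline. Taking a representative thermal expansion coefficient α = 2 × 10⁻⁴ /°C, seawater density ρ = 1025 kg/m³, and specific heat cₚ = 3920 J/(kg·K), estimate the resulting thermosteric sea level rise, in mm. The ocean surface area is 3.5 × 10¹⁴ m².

Per unit area: Q = 120×10²¹ / (3.5×10¹⁴) ≈ 3.429×10⁸ J/m²
Δh = αQ/(ρcₚ) = 2×10⁻⁴ × 3.429×10⁸ / (1025 × 3920) ≈ 0.017068 m

17.1 mm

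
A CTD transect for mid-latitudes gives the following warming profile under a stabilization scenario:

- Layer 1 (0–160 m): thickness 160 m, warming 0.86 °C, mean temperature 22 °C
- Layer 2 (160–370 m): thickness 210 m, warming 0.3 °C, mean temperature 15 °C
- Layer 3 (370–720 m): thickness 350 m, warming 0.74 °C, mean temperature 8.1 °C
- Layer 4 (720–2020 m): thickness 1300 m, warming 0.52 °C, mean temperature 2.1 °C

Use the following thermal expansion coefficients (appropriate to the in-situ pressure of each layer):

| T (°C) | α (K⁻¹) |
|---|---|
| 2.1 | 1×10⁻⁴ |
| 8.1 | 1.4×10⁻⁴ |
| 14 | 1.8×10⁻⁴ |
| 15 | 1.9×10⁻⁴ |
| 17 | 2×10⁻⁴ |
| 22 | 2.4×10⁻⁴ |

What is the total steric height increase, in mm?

Δh ≈ 150 mm

Layer 1 at 22 °C → α = 2.4×10⁻⁴ K⁻¹
Layer 2 at 15 °C → α = 1.9×10⁻⁴ K⁻¹
Layer 3 at 8.1 °C → α = 1.4×10⁻⁴ K⁻¹
Layer 4 at 2.1 °C → α = 1×10⁻⁴ K⁻¹
0–160 m: 2.4×10⁻⁴ × 0.86 × 160 = 0.033024 m
Layer 2: 210 × 1.9×10⁻⁴ × 0.3 = 0.01197 m
Layer 3: 1.4×10⁻⁴ × 0.74 × 350 = 0.03626 m
Layer 4: 1300 × 0.52 × 1×10⁻⁴ = 0.06760 m
Δh = 0.033024 + 0.01197 + 0.03626 + 0.06760 = 0.148854 m ≈ 150 mm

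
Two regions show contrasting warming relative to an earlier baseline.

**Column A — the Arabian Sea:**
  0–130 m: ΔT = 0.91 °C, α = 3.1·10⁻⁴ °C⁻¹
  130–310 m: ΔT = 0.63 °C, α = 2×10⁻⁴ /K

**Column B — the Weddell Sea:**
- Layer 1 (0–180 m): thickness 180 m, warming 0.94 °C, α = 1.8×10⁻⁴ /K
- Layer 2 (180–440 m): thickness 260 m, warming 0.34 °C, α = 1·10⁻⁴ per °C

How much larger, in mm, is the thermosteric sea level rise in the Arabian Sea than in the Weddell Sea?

A Layer 1: 0.91 × 130 × 3.1×10⁻⁴ = 0.036673 m
A 130–310 m: 0.63 × 180 × 2×10⁻⁴ = 0.02268 m
A total: 0.059353 m
B 0–180 m: 180 × 0.94 × 1.8×10⁻⁴ = 0.030456 m
B 180–440 m: 0.34 × 1×10⁻⁴ × 260 = 0.00884 m
B total: 0.039296 m
Difference: 0.059353 − 0.039296 = 0.020057 m

20.1 mm larger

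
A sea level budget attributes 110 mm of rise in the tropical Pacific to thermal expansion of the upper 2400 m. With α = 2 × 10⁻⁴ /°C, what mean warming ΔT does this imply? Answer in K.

ΔT ≈ 0.229 K

ΔT = Δh/(αH) = 0.11 / (2×10⁻⁴ × 2400) ≈ 0.2292 K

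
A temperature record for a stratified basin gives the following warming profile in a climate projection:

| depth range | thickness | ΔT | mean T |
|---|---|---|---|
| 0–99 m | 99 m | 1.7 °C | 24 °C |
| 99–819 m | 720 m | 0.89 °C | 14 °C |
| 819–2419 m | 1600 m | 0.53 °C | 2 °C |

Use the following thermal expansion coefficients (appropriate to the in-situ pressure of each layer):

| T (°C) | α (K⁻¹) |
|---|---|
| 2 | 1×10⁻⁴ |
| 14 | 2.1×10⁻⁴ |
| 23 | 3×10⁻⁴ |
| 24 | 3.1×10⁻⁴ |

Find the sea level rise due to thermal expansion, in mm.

Layer 1 at 24 °C → α = 3.1×10⁻⁴ K⁻¹
Layer 2 at 14 °C → α = 2.1×10⁻⁴ K⁻¹
Layer 3 at 2 °C → α = 1×10⁻⁴ K⁻¹
0–99 m: 3.1×10⁻⁴ × 1.7 × 99 = 0.052173 m
99–819 m: 0.89 × 720 × 2.1×10⁻⁴ = 0.134568 m
0.53 × 1×10⁻⁴ × 1600 = 0.08480 m
Δh = 0.052173 + 0.134568 + 0.08480 = 0.271541 m

about 270 mm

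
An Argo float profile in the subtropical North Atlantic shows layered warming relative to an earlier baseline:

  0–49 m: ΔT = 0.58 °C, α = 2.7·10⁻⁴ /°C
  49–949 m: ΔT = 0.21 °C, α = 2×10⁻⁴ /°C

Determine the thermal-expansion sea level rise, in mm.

about 45.5 mm

2.7×10⁻⁴ × 49 × 0.58 = 0.0076734 m
Layer 2: 0.21 × 2×10⁻⁴ × 900 = 0.03780 m
Δh = 0.0076734 + 0.03780 = 0.0454734 m ≈ 45.5 mm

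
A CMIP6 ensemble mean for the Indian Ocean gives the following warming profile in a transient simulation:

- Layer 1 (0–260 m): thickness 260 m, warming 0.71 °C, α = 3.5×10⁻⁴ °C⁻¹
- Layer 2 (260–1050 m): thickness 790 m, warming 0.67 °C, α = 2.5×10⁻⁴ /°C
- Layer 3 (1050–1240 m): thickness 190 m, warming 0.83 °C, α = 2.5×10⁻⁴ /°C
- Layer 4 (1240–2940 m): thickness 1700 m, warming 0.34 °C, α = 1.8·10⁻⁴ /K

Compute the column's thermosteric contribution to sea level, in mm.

Layer 1: 0.71 × 260 × 3.5×10⁻⁴ = 0.06461 m
260–1050 m: 0.67 × 790 × 2.5×10⁻⁴ = 0.132325 m
Layer 3: 190 × 2.5×10⁻⁴ × 0.83 = 0.039425 m
1700 × 1.8×10⁻⁴ × 0.34 = 0.10404 m
Δh = 0.06461 + 0.132325 + 0.039425 + 0.10404 = 0.34040 m

about 340 mm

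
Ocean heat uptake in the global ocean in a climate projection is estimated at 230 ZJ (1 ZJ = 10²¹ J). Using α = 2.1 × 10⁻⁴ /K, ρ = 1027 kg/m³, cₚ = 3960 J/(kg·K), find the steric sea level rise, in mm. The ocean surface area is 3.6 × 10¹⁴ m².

Per unit area: Q = 230×10²¹ / (3.6×10¹⁴) ≈ 6.389×10⁸ J/m²
Δh = αQ/(ρcₚ) = 2.1×10⁻⁴ × 6.389×10⁸ / (1027 × 3960) ≈ 0.03299 m

Δh = 33.0 mm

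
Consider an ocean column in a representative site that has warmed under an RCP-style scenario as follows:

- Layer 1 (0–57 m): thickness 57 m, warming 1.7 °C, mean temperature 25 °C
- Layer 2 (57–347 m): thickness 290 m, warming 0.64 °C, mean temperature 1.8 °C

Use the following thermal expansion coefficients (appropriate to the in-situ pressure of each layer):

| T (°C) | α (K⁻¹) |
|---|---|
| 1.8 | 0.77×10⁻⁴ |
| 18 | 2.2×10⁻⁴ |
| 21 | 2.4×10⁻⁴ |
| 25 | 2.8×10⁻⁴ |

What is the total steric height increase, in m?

Layer 1 at 25 °C → α = 2.8×10⁻⁴ K⁻¹
Layer 2 at 1.8 °C → α = 0.77×10⁻⁴ K⁻¹
0–57 m: 2.8×10⁻⁴ × 1.7 × 57 = 0.027132 m
0.77×10⁻⁴ × 0.64 × 290 = 0.0142912 m
Δh = 0.027132 + 0.0142912 = 0.0414232 m ≈ 0.041 m

Δh = 0.041 m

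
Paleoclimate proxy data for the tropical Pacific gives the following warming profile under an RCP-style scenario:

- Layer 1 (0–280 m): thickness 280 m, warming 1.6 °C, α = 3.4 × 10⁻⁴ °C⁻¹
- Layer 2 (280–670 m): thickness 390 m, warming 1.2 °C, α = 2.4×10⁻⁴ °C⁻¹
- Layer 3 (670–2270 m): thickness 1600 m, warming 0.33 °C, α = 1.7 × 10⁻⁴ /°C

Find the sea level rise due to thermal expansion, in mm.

280 × 3.4×10⁻⁴ × 1.6 = 0.15232 m
Layer 2: 1.2 × 2.4×10⁻⁴ × 390 = 0.11232 m
Layer 3: 0.33 × 1600 × 1.7×10⁻⁴ = 0.08976 m
Δh = 0.15232 + 0.11232 + 0.08976 = 0.35440 m

Δh = 354 mm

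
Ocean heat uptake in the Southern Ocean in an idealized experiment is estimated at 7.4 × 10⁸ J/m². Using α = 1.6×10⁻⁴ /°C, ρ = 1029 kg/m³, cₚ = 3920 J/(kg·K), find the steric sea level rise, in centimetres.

2.94 cm

Δh = αQ/(ρcₚ) = 1.6×10⁻⁴ × 7.4×10⁸ / (1029 × 3920) ≈ 0.029353 m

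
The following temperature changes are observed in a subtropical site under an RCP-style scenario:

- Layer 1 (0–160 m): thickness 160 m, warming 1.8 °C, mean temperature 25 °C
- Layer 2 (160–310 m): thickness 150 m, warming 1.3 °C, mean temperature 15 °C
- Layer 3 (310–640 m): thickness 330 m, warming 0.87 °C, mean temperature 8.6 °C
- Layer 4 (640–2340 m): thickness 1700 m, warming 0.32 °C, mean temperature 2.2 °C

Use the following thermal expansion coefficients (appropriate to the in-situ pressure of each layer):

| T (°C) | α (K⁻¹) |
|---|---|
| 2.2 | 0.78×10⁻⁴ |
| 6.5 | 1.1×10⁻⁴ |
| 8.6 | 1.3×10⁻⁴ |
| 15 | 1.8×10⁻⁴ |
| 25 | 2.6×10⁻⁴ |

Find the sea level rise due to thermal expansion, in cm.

19 cm

Layer 1 at 25 °C → α = 2.6×10⁻⁴ K⁻¹
Layer 2 at 15 °C → α = 1.8×10⁻⁴ K⁻¹
Layer 3 at 8.6 °C → α = 1.3×10⁻⁴ K⁻¹
Layer 4 at 2.2 °C → α = 0.78×10⁻⁴ K⁻¹
Layer 1: 160 × 1.8 × 2.6×10⁻⁴ = 0.07488 m
160–310 m: 1.3 × 1.8×10⁻⁴ × 150 = 0.03510 m
310–640 m: 1.3×10⁻⁴ × 330 × 0.87 = 0.037323 m
Layer 4: 0.32 × 1700 × 0.78×10⁻⁴ = 0.042432 m
Δh = 0.07488 + 0.03510 + 0.037323 + 0.042432 = 0.189735 m ≈ 19 cm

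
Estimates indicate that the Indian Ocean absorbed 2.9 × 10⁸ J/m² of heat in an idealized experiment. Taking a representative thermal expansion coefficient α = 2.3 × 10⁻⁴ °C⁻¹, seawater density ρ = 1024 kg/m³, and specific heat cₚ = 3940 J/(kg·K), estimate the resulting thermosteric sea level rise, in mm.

17 mm

Δh = αQ/(ρcₚ) = 2.3×10⁻⁴ × 2.9×10⁸ / (1024 × 3940) ≈ 0.016532 m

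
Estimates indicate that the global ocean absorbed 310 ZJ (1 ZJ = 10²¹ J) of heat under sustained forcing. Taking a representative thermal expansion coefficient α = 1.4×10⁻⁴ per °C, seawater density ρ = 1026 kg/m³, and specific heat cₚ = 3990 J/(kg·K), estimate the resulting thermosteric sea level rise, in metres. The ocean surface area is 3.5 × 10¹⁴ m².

0.030 m of thermosteric rise

Per unit area: Q = 310×10²¹ / (3.5×10¹⁴) ≈ 8.857×10⁸ J/m²
Δh = αQ/(ρcₚ) = 1.4×10⁻⁴ × 8.857×10⁸ / (1026 × 3990) ≈ 0.03029 m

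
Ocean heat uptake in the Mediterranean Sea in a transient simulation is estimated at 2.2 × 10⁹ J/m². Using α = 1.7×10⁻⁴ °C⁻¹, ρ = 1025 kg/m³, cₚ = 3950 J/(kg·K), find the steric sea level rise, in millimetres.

Δh = αQ/(ρcₚ) = 1.7×10⁻⁴ × 2.2×10⁹ / (1025 × 3950) ≈ 0.092374 m

Δh = 92.4 mm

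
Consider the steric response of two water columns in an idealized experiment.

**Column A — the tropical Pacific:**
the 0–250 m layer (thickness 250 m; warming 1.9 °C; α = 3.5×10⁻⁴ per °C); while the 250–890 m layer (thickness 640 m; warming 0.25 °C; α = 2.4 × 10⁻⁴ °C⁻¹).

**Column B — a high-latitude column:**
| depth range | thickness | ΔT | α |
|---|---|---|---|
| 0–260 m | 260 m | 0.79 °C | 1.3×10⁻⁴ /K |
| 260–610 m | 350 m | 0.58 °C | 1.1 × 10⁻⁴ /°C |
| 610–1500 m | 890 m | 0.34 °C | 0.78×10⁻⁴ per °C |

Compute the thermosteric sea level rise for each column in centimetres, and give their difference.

Δh_A ≈ 20 cm, Δh_B ≈ 7.3 cm; difference ≈ 13 cm

A 0–250 m: 250 × 1.9 × 3.5×10⁻⁴ = 0.16625 m
A 640 × 2.4×10⁻⁴ × 0.25 = 0.03840 m
A total: 0.20465 m
B 0.79 × 260 × 1.3×10⁻⁴ = 0.026702 m
B 1.1×10⁻⁴ × 0.58 × 350 = 0.02233 m
B 610–1500 m: 0.34 × 0.78×10⁻⁴ × 890 = 0.0236028 m
B total: 0.0726348 m
Difference: 0.20465 − 0.0726348 = 0.1320152 m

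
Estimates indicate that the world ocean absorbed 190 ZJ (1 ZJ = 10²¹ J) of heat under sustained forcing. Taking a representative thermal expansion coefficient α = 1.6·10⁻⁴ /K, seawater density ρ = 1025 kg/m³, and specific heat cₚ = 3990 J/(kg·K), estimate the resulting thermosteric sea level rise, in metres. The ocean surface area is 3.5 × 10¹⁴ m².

0.0212 m

Per unit area: Q = 190×10²¹ / (3.5×10¹⁴) ≈ 5.429×10⁸ J/m²
Δh = αQ/(ρcₚ) = 1.6×10⁻⁴ × 5.429×10⁸ / (1025 × 3990) ≈ 0.021239 m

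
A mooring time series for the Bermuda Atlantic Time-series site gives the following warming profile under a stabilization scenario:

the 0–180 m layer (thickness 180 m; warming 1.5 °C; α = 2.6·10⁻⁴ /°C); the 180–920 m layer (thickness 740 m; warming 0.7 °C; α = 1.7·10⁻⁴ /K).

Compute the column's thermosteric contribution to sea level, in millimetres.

about 158 mm

0–180 m: 180 × 1.5 × 2.6×10⁻⁴ = 0.07020 m
1.7×10⁻⁴ × 0.7 × 740 = 0.08806 m
Δh = 0.07020 + 0.08806 = 0.15826 m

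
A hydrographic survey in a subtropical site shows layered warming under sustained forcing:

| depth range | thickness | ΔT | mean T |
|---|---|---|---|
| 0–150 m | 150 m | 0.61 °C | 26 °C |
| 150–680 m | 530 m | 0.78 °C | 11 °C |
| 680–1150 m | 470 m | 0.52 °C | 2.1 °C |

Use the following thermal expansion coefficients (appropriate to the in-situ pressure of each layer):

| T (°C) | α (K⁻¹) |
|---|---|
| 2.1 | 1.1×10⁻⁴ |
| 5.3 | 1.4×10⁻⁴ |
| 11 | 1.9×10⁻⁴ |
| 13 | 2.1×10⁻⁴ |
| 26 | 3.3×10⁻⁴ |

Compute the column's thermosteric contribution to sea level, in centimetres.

about 14 cm

Layer 1 at 26 °C → α = 3.3×10⁻⁴ K⁻¹
Layer 2 at 11 °C → α = 1.9×10⁻⁴ K⁻¹
Layer 3 at 2.1 °C → α = 1.1×10⁻⁴ K⁻¹
3.3×10⁻⁴ × 0.61 × 150 = 0.030195 m
Layer 2: 0.78 × 1.9×10⁻⁴ × 530 = 0.078546 m
1.1×10⁻⁴ × 470 × 0.52 = 0.026884 m
Δh = 0.030195 + 0.078546 + 0.026884 = 0.135625 m ≈ 14 cm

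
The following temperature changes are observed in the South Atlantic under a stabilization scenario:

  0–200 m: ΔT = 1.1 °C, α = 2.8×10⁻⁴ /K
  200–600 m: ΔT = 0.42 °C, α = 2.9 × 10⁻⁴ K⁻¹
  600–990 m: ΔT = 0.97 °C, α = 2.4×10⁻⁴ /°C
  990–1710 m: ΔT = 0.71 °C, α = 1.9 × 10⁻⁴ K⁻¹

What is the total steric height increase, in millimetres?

about 298 mm

0–200 m: 200 × 1.1 × 2.8×10⁻⁴ = 0.06160 m
Layer 2: 400 × 0.42 × 2.9×10⁻⁴ = 0.04872 m
Layer 3: 390 × 2.4×10⁻⁴ × 0.97 = 0.090792 m
Layer 4: 0.71 × 720 × 1.9×10⁻⁴ = 0.097128 m
Δh = 0.06160 + 0.04872 + 0.090792 + 0.097128 = 0.29824 m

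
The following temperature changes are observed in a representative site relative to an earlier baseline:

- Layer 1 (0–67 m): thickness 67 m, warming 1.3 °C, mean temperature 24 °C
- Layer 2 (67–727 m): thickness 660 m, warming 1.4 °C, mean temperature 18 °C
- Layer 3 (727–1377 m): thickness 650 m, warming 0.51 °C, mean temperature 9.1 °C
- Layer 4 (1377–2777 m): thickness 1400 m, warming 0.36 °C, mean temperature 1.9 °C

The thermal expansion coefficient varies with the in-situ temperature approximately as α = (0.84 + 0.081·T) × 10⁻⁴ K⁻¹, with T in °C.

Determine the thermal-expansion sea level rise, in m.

Δh = 0.339 m

Layer 1: α = (0.84 + 0.081×24)×10⁻⁴ = 2.784×10⁻⁴ K⁻¹
Layer 2: α = (0.84 + 0.081×18)×10⁻⁴ = 2.298×10⁻⁴ K⁻¹
Layer 3: α = (0.84 + 0.081×9.1)×10⁻⁴ = 1.5771×10⁻⁴ K⁻¹
Layer 4: α = (0.84 + 0.081×1.9)×10⁻⁴ = 0.9939×10⁻⁴ K⁻¹
0–67 m: 1.3 × 67 × 2.784×10⁻⁴ = 0.02424864 m
2.298×10⁻⁴ × 1.4 × 660 = 0.2123352 m
727–1377 m: 650 × 0.51 × 1.5771×10⁻⁴ = 0.052280865 m
Layer 4: 0.36 × 0.9939×10⁻⁴ × 1400 = 0.05009256 m
Δh = 0.02424864 + 0.2123352 + 0.052280865 + 0.05009256 = 0.338957265 m ≈ 0.339 m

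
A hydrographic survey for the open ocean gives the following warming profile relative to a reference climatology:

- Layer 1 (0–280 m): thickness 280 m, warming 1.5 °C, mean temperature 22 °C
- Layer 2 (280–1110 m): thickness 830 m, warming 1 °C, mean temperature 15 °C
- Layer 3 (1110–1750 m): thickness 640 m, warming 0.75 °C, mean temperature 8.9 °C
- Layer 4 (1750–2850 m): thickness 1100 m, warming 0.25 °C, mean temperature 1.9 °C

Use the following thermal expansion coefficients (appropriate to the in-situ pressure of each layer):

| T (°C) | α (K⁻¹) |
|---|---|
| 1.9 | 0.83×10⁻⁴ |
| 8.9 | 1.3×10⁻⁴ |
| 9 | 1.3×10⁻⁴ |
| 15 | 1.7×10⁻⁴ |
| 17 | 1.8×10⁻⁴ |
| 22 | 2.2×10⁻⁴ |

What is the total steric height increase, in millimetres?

Layer 1 at 22 °C → α = 2.2×10⁻⁴ K⁻¹
Layer 2 at 15 °C → α = 1.7×10⁻⁴ K⁻¹
Layer 3 at 8.9 °C → α = 1.3×10⁻⁴ K⁻¹
Layer 4 at 1.9 °C → α = 0.83×10⁻⁴ K⁻¹
Layer 1: 1.5 × 280 × 2.2×10⁻⁴ = 0.09240 m
280–1110 m: 1 × 1.7×10⁻⁴ × 830 = 0.14110 m
Layer 3: 640 × 0.75 × 1.3×10⁻⁴ = 0.06240 m
Layer 4: 0.25 × 1100 × 0.83×10⁻⁴ = 0.022825 m
Δh = 0.09240 + 0.14110 + 0.06240 + 0.022825 = 0.318725 m ≈ 320 mm

320 mm of thermosteric rise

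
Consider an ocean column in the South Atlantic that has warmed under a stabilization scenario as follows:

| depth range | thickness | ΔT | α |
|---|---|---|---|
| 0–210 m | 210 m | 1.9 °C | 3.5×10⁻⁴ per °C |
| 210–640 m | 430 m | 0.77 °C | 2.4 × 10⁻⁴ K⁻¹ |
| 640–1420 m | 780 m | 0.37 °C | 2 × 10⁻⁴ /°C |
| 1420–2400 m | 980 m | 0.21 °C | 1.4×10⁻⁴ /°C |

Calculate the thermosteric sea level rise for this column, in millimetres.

Δh ≈ 306 mm

0–210 m: 210 × 1.9 × 3.5×10⁻⁴ = 0.13965 m
Layer 2: 430 × 0.77 × 2.4×10⁻⁴ = 0.079464 m
2×10⁻⁴ × 780 × 0.37 = 0.05772 m
0.21 × 980 × 1.4×10⁻⁴ = 0.028812 m
Δh = 0.13965 + 0.079464 + 0.05772 + 0.028812 = 0.305646 m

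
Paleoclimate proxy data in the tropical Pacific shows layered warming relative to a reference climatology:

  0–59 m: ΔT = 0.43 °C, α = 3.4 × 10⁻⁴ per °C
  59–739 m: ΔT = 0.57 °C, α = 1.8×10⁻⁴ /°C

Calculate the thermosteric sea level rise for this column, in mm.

Δh = 78.4 mm

59 × 0.43 × 3.4×10⁻⁴ = 0.0086258 m
59–739 m: 680 × 1.8×10⁻⁴ × 0.57 = 0.069768 m
Δh = 0.0086258 + 0.069768 = 0.0783938 m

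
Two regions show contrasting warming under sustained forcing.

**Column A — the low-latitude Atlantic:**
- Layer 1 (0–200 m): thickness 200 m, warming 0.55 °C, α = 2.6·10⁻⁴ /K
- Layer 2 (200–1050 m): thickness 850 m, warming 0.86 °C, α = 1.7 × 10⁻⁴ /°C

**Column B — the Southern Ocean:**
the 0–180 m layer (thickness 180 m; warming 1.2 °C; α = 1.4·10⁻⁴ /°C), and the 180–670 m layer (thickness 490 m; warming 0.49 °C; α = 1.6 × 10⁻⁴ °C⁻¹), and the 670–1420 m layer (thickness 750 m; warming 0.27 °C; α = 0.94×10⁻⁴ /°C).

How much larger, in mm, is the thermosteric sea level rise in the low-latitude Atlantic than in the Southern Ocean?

65.2 mm larger

A 0–200 m: 2.6×10⁻⁴ × 200 × 0.55 = 0.02860 m
A 850 × 1.7×10⁻⁴ × 0.86 = 0.12427 m
A total: 0.15287 m
B Layer 1: 1.2 × 1.4×10⁻⁴ × 180 = 0.03024 m
B Layer 2: 490 × 1.6×10⁻⁴ × 0.49 = 0.038416 m
B 0.94×10⁻⁴ × 0.27 × 750 = 0.019035 m
B total: 0.087691 m
Difference: 0.15287 − 0.087691 = 0.065179 m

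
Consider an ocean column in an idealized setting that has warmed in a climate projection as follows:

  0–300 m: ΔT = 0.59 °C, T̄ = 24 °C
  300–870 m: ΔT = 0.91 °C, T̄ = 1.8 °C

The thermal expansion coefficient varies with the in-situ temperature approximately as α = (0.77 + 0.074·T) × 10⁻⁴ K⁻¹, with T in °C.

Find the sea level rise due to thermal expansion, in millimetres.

92 mm

Layer 1: α = (0.77 + 0.074×24)×10⁻⁴ = 2.546×10⁻⁴ K⁻¹
Layer 2: α = (0.77 + 0.074×1.8)×10⁻⁴ = 0.9032×10⁻⁴ K⁻¹
0–300 m: 0.59 × 300 × 2.546×10⁻⁴ = 0.0450642 m
300–870 m: 0.91 × 570 × 0.9032×10⁻⁴ = 0.046848984 m
Δh = 0.0450642 + 0.046848984 = 0.091913184 m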